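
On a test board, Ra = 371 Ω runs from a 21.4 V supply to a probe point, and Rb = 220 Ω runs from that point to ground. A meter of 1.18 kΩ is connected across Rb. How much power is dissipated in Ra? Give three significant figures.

P ≈ 549 mW

Total resistance from the source is Ra + (Rb‖R_L) = 556.4 Ω, so I = 21.4/556.4 Ω = 38.46 mA.
P = I²·Ra = (38.46 mA)² × 371 Ω = 549 mW.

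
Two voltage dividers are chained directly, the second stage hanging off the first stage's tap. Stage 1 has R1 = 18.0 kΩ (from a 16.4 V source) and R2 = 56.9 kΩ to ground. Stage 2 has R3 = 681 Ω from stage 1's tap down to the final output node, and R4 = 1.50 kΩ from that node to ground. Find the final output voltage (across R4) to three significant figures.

Stage 2 presents R3+R4 = 2181 Ω as a load on stage 1's tap.
Stage 1's lower leg becomes R2‖(R3+R4) = 2100 Ω, so V_mid = 16.4 × 2100/20100 = 1.714 V.
Stage 2 is itself unloaded: V_out = V_mid × R4/(R3+R4) = 1.714 × 1500/2181 = 1.18 V.

V_out ≈ 1.18 V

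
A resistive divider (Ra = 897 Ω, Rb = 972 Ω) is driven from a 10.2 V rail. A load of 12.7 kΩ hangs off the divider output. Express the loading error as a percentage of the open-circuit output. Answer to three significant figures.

3.54 %

The divider's output (Thévenin) resistance is Ra‖Rb = 466.5 Ω.
Fractional drop under load = R_th/(R_th + R_L) = 466.5 / (466.5 + 12700) = 0.03543.
So the output falls by 3.54 %.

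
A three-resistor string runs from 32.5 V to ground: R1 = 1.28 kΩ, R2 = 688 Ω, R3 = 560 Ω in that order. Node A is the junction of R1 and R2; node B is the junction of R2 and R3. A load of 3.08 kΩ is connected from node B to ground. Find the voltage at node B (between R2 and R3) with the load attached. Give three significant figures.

V ≈ 6.31 V

At node B, R3 is in parallel with the load: R3‖R_L = 473.8 Ω.
Below node A the resistance is R2 + (R3‖R_L) = 1162 Ω, so V_A = 32.5 × 1162/2442 = 15.46 V.
Then V_B = V_A × (R3‖R_L)/(R2 + R3‖R_L) = 15.46 × 473.8/1162 = 6.31 V.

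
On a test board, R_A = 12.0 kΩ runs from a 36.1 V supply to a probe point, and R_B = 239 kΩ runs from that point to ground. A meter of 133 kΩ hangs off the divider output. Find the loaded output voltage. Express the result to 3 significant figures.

The load sits in parallel with R_B: R_B‖R_L = (239 × 133) / (239 + 133) = 85.45 kΩ.
V_out = 36.1 × 85.45 / (12.0 + 85.45) = 36.1 × 85.45/97.45 = 31.7 V.

V_out ≈ 31.7 V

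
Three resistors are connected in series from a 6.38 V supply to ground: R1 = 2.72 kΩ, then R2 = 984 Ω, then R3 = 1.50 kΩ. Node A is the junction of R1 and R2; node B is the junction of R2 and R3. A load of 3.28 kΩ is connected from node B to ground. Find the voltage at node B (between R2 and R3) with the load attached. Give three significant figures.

At node B, R3 is in parallel with the load: R3‖R_L = 1029 Ω.
Below node A the resistance is R2 + (R3‖R_L) = 2013 Ω, so V_A = 6.38 × 2013/4733 = 2.714 V.
Then V_B = V_A × (R3‖R_L)/(R2 + R3‖R_L) = 2.714 × 1029/2013 = 1.39 V.

V ≈ 1.39 V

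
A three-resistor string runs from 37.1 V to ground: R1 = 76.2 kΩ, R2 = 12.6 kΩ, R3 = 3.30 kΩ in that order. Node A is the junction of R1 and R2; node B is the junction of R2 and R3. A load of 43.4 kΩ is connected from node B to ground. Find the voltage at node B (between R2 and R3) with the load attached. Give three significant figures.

V ≈ 1.24 V

At node B, R3 is in parallel with the load: R3‖R_L = 3.067 kΩ.
Below node A the resistance is R2 + (R3‖R_L) = 15.67 kΩ, so V_A = 37.1 × 15.67/91.87 = 6.327 V.
Then V_B = V_A × (R3‖R_L)/(R2 + R3‖R_L) = 6.327 × 3.067/15.67 = 1.24 V.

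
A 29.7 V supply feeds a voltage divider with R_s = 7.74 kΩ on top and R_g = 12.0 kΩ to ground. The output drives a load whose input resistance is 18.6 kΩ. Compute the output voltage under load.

V_out ≈ 14.4 V

The load sits in parallel with R_g: R_g‖R_L = (12.0 × 18.6) / (12.0 + 18.6) = 7.294 kΩ.
V_out = 29.7 × 7.294 / (7.74 + 7.294) = 29.7 × 7.294/15.03 = 14.4 V.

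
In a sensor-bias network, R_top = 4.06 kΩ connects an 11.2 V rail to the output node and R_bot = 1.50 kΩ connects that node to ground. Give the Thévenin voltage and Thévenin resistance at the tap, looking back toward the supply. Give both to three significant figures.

V_th is the open-circuit tap voltage: 11.2 × 1.50/(4.06 + 1.50) = 3.02 V.
With the supply zeroed, R_top and R_bot appear in parallel from the tap: R_th = R_top‖R_bot = (4.06 × 1.50)/5.560 = 1.10 kΩ.

V_th = 3.02 V, R_th = 1.10 kΩ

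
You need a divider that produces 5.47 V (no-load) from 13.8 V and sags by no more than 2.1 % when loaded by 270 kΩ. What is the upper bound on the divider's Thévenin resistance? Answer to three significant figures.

Loading drop = R_th/(R_th + R_L) ≤ 0.0210, so R_th ≤ R_L · ε/(1−ε) = 270 kΩ × 0.0210/0.9790 = 5.79 kΩ.
(Any R1, R2 with R2/(R1+R2) = 0.396 and R1‖R2 ≤ 5.79 kΩ will meet the spec.)

R_th ≤ 5.79 kΩ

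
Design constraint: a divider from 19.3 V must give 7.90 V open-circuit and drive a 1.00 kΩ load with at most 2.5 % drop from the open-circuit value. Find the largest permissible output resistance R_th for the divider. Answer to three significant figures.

R_th ≤ 25.6 Ω

Loading drop = R_th/(R_th + R_L) ≤ 0.0250, so R_th ≤ R_L · ε/(1−ε) = 1.00 kΩ × 0.0250/0.9750 = 25.6 Ω.
(Any R1, R2 with R2/(R1+R2) = 0.409 and R1‖R2 ≤ 25.6 Ω will meet the spec.)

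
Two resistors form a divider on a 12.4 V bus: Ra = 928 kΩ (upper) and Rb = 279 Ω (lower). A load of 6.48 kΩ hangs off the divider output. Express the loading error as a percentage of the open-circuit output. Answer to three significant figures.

4.13 %

The divider's output (Thévenin) resistance is Ra‖Rb = 278.9 Ω.
Fractional drop under load = R_th/(R_th + R_L) = 278.9 / (278.9 + 6480) = 0.04127.
So the output falls by 4.13 %.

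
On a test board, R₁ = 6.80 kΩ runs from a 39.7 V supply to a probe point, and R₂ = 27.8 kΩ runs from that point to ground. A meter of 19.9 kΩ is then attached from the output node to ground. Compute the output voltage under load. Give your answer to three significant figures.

The load sits in parallel with R₂: R₂‖R_L = (27.8 × 19.9) / (27.8 + 19.9) = 11.60 kΩ.
V_out = 39.7 × 11.60 / (6.80 + 11.60) = 39.7 × 11.60/18.40 = 25.0 V.

V_out ≈ 25.0 V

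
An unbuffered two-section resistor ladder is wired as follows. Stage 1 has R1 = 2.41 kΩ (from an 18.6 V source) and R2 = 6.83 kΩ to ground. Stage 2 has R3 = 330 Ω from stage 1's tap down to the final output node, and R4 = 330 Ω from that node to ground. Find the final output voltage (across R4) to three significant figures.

Stage 2 presents R3+R4 = 660.0 Ω as a load on stage 1's tap.
Stage 1's lower leg becomes R2‖(R3+R4) = 601.8 Ω, so V_mid = 18.6 × 601.8/3012 = 3.717 V.
Stage 2 is itself unloaded: V_out = V_mid × R4/(R3+R4) = 3.717 × 330/660.0 = 1.86 V.

V_out ≈ 1.86 V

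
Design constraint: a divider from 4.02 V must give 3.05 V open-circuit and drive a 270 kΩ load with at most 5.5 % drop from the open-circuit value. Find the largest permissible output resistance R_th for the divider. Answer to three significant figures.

Loading drop = R_th/(R_th + R_L) ≤ 0.0550, so R_th ≤ R_L · ε/(1−ε) = 270 kΩ × 0.0550/0.9450 = 15.7 kΩ.

R_th ≤ 15.7 kΩ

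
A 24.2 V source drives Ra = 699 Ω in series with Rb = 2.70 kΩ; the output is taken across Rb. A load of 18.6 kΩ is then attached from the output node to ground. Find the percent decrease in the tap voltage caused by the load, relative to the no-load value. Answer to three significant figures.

The divider's output (Thévenin) resistance is Ra‖Rb = 555.3 Ω.
Fractional drop under load = R_th/(R_th + R_L) = 555.3 / (555.3 + 18600) = 0.02899.
So the output falls by 2.90 %.

2.90 %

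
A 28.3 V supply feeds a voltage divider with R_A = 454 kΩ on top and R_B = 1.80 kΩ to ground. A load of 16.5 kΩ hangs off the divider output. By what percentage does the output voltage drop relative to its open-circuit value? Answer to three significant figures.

The divider's output (Thévenin) resistance is R_A‖R_B = 1.793 kΩ.
Fractional drop under load = R_th/(R_th + R_L) = 1.793 / (1.793 + 16.5) = 0.09801.
So the output falls by 9.80 %.

9.80 %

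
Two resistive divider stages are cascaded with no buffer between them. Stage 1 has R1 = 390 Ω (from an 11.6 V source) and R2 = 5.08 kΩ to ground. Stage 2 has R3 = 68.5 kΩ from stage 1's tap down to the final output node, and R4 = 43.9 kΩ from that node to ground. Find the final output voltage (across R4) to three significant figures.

V_out ≈ 4.19 V

Stage 2 presents R3+R4 = 112400 Ω as a load on stage 1's tap.
Stage 1's lower leg becomes R2‖(R3+R4) = 4860 Ω, so V_mid = 11.6 × 4860/5250 = 10.74 V.
Stage 2 is itself unloaded: V_out = V_mid × R4/(R3+R4) = 10.74 × 43900/112400 = 4.19 V.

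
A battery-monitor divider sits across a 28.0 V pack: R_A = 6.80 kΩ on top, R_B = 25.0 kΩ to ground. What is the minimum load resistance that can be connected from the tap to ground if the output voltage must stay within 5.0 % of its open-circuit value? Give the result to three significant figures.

Output resistance R_th = R_A‖R_B = (6.80 × 25.0)/31.80 = 5.346 kΩ.
The fractional drop is R_th/(R_th + R_L); requiring this ≤ 0.0500 gives R_L ≥ R_th(1/0.0500 − 1) = 5.346 × 19.00 = 102 kΩ.

R_L(min) ≈ 102 kΩ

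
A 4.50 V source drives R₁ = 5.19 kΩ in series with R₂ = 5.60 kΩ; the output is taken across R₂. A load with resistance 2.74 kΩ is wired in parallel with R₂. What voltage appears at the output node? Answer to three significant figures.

The load sits in parallel with R₂: R₂‖R_L = (5.60 × 2.74) / (5.60 + 2.74) = 1.840 kΩ.
V_out = 4.50 × 1.840 / (5.19 + 1.840) = 4.50 × 1.840/7.030 = 1.18 V.

V_out ≈ 1.18 V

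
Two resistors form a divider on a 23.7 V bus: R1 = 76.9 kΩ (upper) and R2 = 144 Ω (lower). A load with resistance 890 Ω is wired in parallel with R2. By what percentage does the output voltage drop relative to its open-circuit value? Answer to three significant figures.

13.9 %

The divider's output (Thévenin) resistance is R1‖R2 = 143.7 Ω.
Fractional drop under load = R_th/(R_th + R_L) = 143.7 / (143.7 + 890) = 0.1390.
So the output falls by 13.9 %.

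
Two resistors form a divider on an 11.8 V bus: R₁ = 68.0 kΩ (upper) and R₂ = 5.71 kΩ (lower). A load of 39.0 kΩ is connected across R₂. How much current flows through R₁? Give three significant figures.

R₂‖R_L = 4.981 kΩ, so the source sees R₁ + R₂‖R_L = 72.98 kΩ.
I = 11.8 V / 72.98 kΩ = 0.162 mA.

I ≈ 0.162 mA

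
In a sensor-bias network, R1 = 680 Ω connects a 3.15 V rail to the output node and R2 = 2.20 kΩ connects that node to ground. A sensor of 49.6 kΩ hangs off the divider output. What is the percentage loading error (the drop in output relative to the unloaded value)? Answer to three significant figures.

The divider's output (Thévenin) resistance is R1‖R2 = 519.4 Ω.
Fractional drop under load = R_th/(R_th + R_L) = 519.4 / (519.4 + 49600) = 0.01036.
So the output falls by 1.04 %.

1.04 %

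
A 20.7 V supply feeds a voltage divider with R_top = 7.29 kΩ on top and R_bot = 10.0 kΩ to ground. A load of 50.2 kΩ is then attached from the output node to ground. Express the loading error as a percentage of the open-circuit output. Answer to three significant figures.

7.75 %

The divider's output (Thévenin) resistance is R_top‖R_bot = 4.216 kΩ.
Fractional drop under load = R_th/(R_th + R_L) = 4.216 / (4.216 + 50.2) = 0.07748.
So the output falls by 7.75 %.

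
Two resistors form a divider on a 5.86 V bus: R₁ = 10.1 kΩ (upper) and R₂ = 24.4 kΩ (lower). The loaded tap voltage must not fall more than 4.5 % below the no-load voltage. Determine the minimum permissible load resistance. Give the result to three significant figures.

Output resistance R_th = R₁‖R₂ = (10.1 × 24.4)/34.50 = 7.143 kΩ.
The fractional drop is R_th/(R_th + R_L); requiring this ≤ 0.0450 gives R_L ≥ R_th(1/0.0450 − 1) = 7.143 × 21.22 = 152 kΩ.

R_L(min) ≈ 152 kΩ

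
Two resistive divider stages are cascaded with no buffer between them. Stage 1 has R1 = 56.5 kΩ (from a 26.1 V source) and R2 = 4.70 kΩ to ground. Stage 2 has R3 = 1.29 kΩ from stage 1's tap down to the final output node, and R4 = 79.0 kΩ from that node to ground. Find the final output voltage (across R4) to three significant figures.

Stage 2 presents R3+R4 = 80.29 kΩ as a load on stage 1's tap.
Stage 1's lower leg becomes R2‖(R3+R4) = 4.440 kΩ, so V_mid = 26.1 × 4.440/60.94 = 1.902 V.
Stage 2 is itself unloaded: V_out = V_mid × R4/(R3+R4) = 1.902 × 79.0/80.29 = 1.87 V.

V_out ≈ 1.87 V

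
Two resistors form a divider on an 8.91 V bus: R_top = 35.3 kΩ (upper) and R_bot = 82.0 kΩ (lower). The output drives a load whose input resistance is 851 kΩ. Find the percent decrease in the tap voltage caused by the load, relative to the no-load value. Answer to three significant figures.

2.82 %

The divider's output (Thévenin) resistance is R_top‖R_bot = 24.68 kΩ.
Fractional drop under load = R_th/(R_th + R_L) = 24.68 / (24.68 + 851) = 0.02818.
So the output falls by 2.82 %.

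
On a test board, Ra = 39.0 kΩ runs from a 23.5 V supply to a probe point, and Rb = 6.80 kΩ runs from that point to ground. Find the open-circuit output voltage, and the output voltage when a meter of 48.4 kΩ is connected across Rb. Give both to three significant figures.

Open-circuit: V = 23.5 × 6.80/(39.0 + 6.80) = 3.49 V.
With the load, Rb becomes Rb‖R_L = 5.962 kΩ, so V = 23.5 × 5.962/44.96 = 3.12 V.

Unloaded: 3.49 V; loaded: 3.12 V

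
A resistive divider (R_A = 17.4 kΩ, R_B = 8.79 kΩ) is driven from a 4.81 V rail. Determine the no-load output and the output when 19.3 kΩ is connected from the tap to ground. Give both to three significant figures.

Open-circuit: V = 4.81 × 8.79/(17.4 + 8.79) = 1.61 V.
With the load, R_B becomes R_B‖R_L = 6.039 kΩ, so V = 4.81 × 6.039/23.44 = 1.24 V.

Unloaded: 1.61 V; loaded: 1.24 V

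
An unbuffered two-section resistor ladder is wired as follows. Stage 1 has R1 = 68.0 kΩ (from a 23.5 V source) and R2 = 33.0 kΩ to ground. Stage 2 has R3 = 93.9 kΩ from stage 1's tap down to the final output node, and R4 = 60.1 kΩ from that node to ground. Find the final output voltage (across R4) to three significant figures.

V_out ≈ 2.62 V

Stage 2 presents R3+R4 = 154.0 kΩ as a load on stage 1's tap.
Stage 1's lower leg becomes R2‖(R3+R4) = 27.18 kΩ, so V_mid = 23.5 × 27.18/95.18 = 6.710 V.
Stage 2 is itself unloaded: V_out = V_mid × R4/(R3+R4) = 6.710 × 60.1/154.0 = 2.62 V.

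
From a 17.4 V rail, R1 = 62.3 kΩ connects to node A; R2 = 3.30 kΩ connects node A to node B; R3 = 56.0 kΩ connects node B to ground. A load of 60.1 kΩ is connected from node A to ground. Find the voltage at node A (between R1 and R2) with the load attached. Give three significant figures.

V ≈ 5.64 V

Below node A the series string R2+R3 = 59.30 kΩ sits in parallel with the 60.1 kΩ load: 29.85 kΩ.
V_A = 17.4 × 29.85/(62.3 + 29.85) = 5.64 V.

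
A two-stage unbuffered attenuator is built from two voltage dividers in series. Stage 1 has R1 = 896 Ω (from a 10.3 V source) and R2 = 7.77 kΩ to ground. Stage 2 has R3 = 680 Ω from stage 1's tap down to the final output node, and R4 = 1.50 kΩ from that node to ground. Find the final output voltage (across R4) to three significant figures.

Stage 2 presents R3+R4 = 2180 Ω as a load on stage 1's tap.
Stage 1's lower leg becomes R2‖(R3+R4) = 1702 Ω, so V_mid = 10.3 × 1702/2598 = 6.748 V.
Stage 2 is itself unloaded: V_out = V_mid × R4/(R3+R4) = 6.748 × 1500/2180 = 4.64 V.

V_out ≈ 4.64 V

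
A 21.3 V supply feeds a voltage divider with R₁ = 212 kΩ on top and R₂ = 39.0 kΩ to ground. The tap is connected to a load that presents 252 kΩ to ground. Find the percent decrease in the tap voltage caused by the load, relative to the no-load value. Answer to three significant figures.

11.6 %

Unloaded V = 21.3 × 39.0/251.0 = 3.3096 V.
Loaded: R₂‖R_L = 33.77 kΩ, giving V = 21.3 × 33.77/245.8 = 2.9270 V.
Drop = (3.3096 − 2.9270) / 3.3096 = 11.6 %.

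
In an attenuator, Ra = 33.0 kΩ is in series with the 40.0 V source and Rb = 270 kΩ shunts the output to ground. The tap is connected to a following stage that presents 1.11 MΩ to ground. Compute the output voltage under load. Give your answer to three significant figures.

V_out ≈ 34.7 V

The load sits in parallel with Rb: Rb‖R_L = (270 × 1110) / (270 + 1110) = 217.2 kΩ.
V_out = 40.0 × 217.2 / (33.0 + 217.2) = 40.0 × 217.2/250.2 = 34.7 V.
(Unloaded it would have been 35.6 V.)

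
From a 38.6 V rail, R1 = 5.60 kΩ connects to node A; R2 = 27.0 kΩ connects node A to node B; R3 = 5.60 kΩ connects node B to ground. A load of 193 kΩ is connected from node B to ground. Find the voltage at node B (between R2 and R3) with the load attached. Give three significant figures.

V ≈ 5.52 V

At node B, R3 is in parallel with the load: R3‖R_L = 5.442 kΩ.
Below node A the resistance is R2 + (R3‖R_L) = 32.44 kΩ, so V_A = 38.6 × 32.44/38.04 = 32.92 V.
Then V_B = V_A × (R3‖R_L)/(R2 + R3‖R_L) = 32.92 × 5.442/32.44 = 5.52 V.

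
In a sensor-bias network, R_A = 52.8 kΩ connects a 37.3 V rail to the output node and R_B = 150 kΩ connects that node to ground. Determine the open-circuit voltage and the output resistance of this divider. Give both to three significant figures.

V_th is the open-circuit tap voltage: 37.3 × 150/(52.8 + 150) = 27.6 V.
With the supply zeroed, R_A and R_B appear in parallel from the tap: R_th = R_A‖R_B = (52.8 × 150)/202.8 = 39.1 kΩ.

V_th = 27.6 V, R_th = 39.1 kΩ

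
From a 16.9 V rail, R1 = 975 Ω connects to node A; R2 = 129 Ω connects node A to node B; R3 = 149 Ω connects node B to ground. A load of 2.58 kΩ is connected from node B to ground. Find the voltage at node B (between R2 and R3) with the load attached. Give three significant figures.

At node B, R3 is in parallel with the load: R3‖R_L = 140.9 Ω.
Below node A the resistance is R2 + (R3‖R_L) = 269.9 Ω, so V_A = 16.9 × 269.9/1245 = 3.664 V.
Then V_B = V_A × (R3‖R_L)/(R2 + R3‖R_L) = 3.664 × 140.9/269.9 = 1.91 V.

V ≈ 1.91 V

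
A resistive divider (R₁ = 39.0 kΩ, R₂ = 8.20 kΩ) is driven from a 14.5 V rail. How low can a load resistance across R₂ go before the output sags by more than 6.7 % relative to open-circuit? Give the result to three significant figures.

Output resistance R_th = R₁‖R₂ = (39.0 × 8.20)/47.20 = 6.775 kΩ.
The fractional drop is R_th/(R_th + R_L); requiring this ≤ 0.0670 gives R_L ≥ R_th(1/0.0670 − 1) = 6.775 × 13.93 = 94.4 kΩ.

R_L(min) ≈ 94.4 kΩ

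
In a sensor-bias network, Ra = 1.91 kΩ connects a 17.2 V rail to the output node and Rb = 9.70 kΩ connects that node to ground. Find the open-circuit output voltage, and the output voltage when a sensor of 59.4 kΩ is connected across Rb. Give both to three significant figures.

Open-circuit: V = 17.2 × 9.70/(1.91 + 9.70) = 14.4 V.
With the load, Rb becomes Rb‖R_L = 8.338 kΩ, so V = 17.2 × 8.338/10.25 = 14.0 V.

Unloaded: 14.4 V; loaded: 14.0 V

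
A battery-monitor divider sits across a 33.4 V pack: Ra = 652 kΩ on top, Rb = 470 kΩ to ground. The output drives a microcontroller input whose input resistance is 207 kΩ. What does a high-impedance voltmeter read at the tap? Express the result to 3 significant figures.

V_out ≈ 6.03 V

The load sits in parallel with Rb: Rb‖R_L = (470 × 207) / (470 + 207) = 143.7 kΩ.
V_out = 33.4 × 143.7 / (652 + 143.7) = 33.4 × 143.7/795.7 = 6.03 V.
(Unloaded it would have been 14.0 V.)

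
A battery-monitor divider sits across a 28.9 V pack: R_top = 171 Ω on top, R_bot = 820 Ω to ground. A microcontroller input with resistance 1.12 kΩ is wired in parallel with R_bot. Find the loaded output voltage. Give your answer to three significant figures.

V_out ≈ 21.2 V

The load sits in parallel with R_bot: R_bot‖R_L = (820 × 1120) / (820 + 1120) = 473.4 Ω.
V_out = 28.9 × 473.4 / (171 + 473.4) = 28.9 × 473.4/644.4 = 21.2 V.
(Unloaded it would have been 23.9 V.)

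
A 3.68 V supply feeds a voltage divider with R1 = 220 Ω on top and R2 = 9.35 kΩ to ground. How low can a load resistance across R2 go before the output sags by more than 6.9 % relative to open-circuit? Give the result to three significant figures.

R_L(min) ≈ 2.90 kΩ

Output resistance R_th = R1‖R2 = (220 × 9350)/9570 = 214.9 Ω.
The fractional drop is R_th/(R_th + R_L); requiring this ≤ 0.0690 gives R_L ≥ R_th(1/0.0690 − 1) = 214.9 × 13.49 = 2.90 kΩ.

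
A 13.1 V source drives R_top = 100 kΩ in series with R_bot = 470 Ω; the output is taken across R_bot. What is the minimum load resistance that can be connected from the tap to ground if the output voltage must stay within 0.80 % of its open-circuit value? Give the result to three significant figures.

R_L(min) ≈ 58.0 kΩ

Output resistance R_th = R_top‖R_bot = (100000 × 470)/100500 = 467.8 Ω.
The fractional drop is R_th/(R_th + R_L); requiring this ≤ 0.00800 gives R_L ≥ R_th(1/0.00800 − 1) = 467.8 × 124.0 = 58.0 kΩ.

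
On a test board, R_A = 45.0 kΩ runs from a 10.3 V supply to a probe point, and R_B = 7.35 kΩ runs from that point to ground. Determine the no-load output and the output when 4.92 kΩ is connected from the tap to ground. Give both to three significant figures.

Open-circuit: V = 10.3 × 7.35/(45.0 + 7.35) = 1.45 V.
With the load, R_B becomes R_B‖R_L = 2.947 kΩ, so V = 10.3 × 2.947/47.95 = 0.633 V.

Unloaded: 1.45 V; loaded: 0.633 V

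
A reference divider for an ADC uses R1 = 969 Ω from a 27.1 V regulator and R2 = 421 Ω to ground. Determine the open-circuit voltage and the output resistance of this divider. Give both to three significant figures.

V_th = 8.21 V, R_th = 293 Ω

V_th is the open-circuit tap voltage: 27.1 × 421/(969 + 421) = 8.21 V.
With the supply zeroed, R1 and R2 appear in parallel from the tap: R_th = R1‖R2 = (969 × 421)/1390 = 293 Ω.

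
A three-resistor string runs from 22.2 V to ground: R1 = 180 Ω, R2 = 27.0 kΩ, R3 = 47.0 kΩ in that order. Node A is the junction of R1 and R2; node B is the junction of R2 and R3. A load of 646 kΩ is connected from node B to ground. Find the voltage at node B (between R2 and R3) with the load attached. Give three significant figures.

V ≈ 13.7 V

At node B, R3 is in parallel with the load: R3‖R_L = 43810 Ω.
Below node A the resistance is R2 + (R3‖R_L) = 70810 Ω, so V_A = 22.2 × 70810/70990 = 22.14 V.
Then V_B = V_A × (R3‖R_L)/(R2 + R3‖R_L) = 22.14 × 43810/70810 = 13.7 V.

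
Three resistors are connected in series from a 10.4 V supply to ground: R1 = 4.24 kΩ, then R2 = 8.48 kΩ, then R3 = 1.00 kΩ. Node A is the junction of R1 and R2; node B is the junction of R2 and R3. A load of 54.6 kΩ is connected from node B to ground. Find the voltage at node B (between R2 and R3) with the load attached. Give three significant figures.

V ≈ 0.745 V

At node B, R3 is in parallel with the load: R3‖R_L = 0.9820 kΩ.
Below node A the resistance is R2 + (R3‖R_L) = 9.462 kΩ, so V_A = 10.4 × 9.462/13.70 = 7.182 V.
Then V_B = V_A × (R3‖R_L)/(R2 + R3‖R_L) = 7.182 × 0.9820/9.462 = 0.745 V.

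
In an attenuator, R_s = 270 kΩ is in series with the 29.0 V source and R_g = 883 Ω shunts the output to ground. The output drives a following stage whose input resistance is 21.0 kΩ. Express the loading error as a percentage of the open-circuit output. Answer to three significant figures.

The divider's output (Thévenin) resistance is R_s‖R_g = 880.1 Ω.
Fractional drop under load = R_th/(R_th + R_L) = 880.1 / (880.1 + 21000) = 0.04022.
So the output falls by 4.02 %.

4.02 %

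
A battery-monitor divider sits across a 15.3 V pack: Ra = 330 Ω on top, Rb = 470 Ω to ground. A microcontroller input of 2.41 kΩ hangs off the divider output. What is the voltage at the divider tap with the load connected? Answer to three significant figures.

V_out ≈ 8.32 V

The load sits in parallel with Rb: Rb‖R_L = (470 × 2410) / (470 + 2410) = 393.3 Ω.
V_out = 15.3 × 393.3 / (330 + 393.3) = 15.3 × 393.3/723.3 = 8.32 V.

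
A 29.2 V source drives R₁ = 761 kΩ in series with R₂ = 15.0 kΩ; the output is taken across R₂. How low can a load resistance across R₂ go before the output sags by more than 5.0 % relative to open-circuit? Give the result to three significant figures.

Output resistance R_th = R₁‖R₂ = (761 × 15.0)/776.0 = 14.71 kΩ.
The fractional drop is R_th/(R_th + R_L); requiring this ≤ 0.0500 gives R_L ≥ R_th(1/0.0500 − 1) = 14.71 × 19.00 = 279 kΩ.

R_L(min) ≈ 279 kΩ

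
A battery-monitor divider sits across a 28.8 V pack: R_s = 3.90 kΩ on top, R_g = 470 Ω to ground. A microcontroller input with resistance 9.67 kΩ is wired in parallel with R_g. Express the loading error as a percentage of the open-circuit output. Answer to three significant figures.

The divider's output (Thévenin) resistance is R_s‖R_g = 419.5 Ω.
Fractional drop under load = R_th/(R_th + R_L) = 419.5 / (419.5 + 9670) = 0.04157.
So the output falls by 4.16 %.

4.16 %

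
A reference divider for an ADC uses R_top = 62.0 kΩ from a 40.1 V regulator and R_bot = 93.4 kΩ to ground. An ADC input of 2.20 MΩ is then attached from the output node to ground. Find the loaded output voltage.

The load sits in parallel with R_bot: R_bot‖R_L = (93.4 × 2200) / (93.4 + 2200) = 89.60 kΩ.
V_out = 40.1 × 89.60 / (62.0 + 89.60) = 40.1 × 89.60/151.6 = 23.7 V.

V_out ≈ 23.7 V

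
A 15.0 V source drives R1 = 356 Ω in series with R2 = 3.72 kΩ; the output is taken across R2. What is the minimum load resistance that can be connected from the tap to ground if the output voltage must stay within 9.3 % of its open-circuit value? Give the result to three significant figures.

R_L(min) ≈ 3.17 kΩ

Output resistance R_th = R1‖R2 = (356 × 3720)/4076 = 324.9 Ω.
The fractional drop is R_th/(R_th + R_L); requiring this ≤ 0.0930 gives R_L ≥ R_th(1/0.0930 − 1) = 324.9 × 9.753 = 3.17 kΩ.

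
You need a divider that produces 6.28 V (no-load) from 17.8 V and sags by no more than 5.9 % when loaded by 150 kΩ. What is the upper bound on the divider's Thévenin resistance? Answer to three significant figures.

R_th ≤ 9.40 kΩ

Loading drop = R_th/(R_th + R_L) ≤ 0.0590, so R_th ≤ R_L · ε/(1−ε) = 150 kΩ × 0.0590/0.9410 = 9.40 kΩ.
(Any R1, R2 with R2/(R1+R2) = 0.353 and R1‖R2 ≤ 9.40 kΩ will meet the spec.)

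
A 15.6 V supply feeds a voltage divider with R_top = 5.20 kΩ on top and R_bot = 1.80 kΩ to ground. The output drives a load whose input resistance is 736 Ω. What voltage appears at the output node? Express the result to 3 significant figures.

The load sits in parallel with R_bot: R_bot‖R_L = (1800 × 736) / (1800 + 736) = 522.4 Ω.
V_out = 15.6 × 522.4 / (5200 + 522.4) = 15.6 × 522.4/5722 = 1.42 V.

V_out ≈ 1.42 V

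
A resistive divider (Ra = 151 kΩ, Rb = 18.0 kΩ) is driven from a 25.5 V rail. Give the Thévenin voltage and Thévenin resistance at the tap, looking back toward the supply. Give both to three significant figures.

V_th is the open-circuit tap voltage: 25.5 × 18.0/(151 + 18.0) = 2.72 V.
With the supply zeroed, Ra and Rb appear in parallel from the tap: R_th = Ra‖Rb = (151 × 18.0)/169.0 = 16.1 kΩ.

V_th = 2.72 V, R_th = 16.1 kΩ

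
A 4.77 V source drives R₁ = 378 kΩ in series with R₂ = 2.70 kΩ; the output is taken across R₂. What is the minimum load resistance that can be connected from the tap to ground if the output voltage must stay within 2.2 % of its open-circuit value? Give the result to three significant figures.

R_L(min) ≈ 119 kΩ

Output resistance R_th = R₁‖R₂ = (378 × 2.70)/380.7 = 2.681 kΩ.
The fractional drop is R_th/(R_th + R_L); requiring this ≤ 0.0220 gives R_L ≥ R_th(1/0.0220 − 1) = 2.681 × 44.45 = 119 kΩ.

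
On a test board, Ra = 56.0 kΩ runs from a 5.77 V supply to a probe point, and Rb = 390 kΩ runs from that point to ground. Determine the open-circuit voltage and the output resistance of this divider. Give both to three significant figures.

V_th = 5.05 V, R_th = 49.0 kΩ

V_th is the open-circuit tap voltage: 5.77 × 390/(56.0 + 390) = 5.05 V.
With the supply zeroed, Ra and Rb appear in parallel from the tap: R_th = Ra‖Rb = (56.0 × 390)/446.0 = 49.0 kΩ.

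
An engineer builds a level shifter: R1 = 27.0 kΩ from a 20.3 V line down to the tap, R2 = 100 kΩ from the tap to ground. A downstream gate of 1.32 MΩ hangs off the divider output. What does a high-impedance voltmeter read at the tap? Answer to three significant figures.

The load sits in parallel with R2: R2‖R_L = (100 × 1320) / (100 + 1320) = 92.96 kΩ.
V_out = 20.3 × 92.96 / (27.0 + 92.96) = 20.3 × 92.96/120.0 = 15.7 V.

V_out ≈ 15.7 V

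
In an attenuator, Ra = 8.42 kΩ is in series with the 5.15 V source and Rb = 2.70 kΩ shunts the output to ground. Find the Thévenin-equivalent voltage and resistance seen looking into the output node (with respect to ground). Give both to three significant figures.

V_th is the open-circuit tap voltage: 5.15 × 2.70/(8.42 + 2.70) = 1.25 V.
With the supply zeroed, Ra and Rb appear in parallel from the tap: R_th = Ra‖Rb = (8.42 × 2.70)/11.12 = 2.04 kΩ.

V_th = 1.25 V, R_th = 2.04 kΩ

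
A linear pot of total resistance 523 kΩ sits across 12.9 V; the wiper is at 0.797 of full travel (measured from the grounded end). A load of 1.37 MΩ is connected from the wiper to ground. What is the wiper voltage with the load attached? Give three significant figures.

The wiper splits the pot into (1−α)R = 106.2 kΩ above and αR = 416.8 kΩ below.
Lower section ‖ load = 319.6 kΩ.
V_wiper = 12.9 × 319.6/(106.2 + 319.6) = 9.68 V.

V ≈ 9.68 V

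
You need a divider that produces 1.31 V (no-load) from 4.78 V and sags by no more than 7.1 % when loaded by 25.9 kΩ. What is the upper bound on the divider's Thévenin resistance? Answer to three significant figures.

R_th ≤ 1.98 kΩ

Loading drop = R_th/(R_th + R_L) ≤ 0.0710, so R_th ≤ R_L · ε/(1−ε) = 25.9 kΩ × 0.0710/0.9290 = 1.98 kΩ.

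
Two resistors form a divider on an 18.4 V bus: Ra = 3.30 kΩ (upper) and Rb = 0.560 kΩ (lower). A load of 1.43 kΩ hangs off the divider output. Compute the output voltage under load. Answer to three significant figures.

V_out ≈ 2.00 V

The load sits in parallel with Rb: Rb‖R_L = (560 × 1430) / (560 + 1430) = 402.4 Ω.
V_out = 18.4 × 402.4 / (3300 + 402.4) = 18.4 × 402.4/3702 = 2.00 V.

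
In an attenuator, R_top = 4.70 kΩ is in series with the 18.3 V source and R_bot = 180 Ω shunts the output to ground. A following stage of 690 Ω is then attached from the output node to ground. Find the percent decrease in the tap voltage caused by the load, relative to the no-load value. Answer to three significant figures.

20.1 %

The divider's output (Thévenin) resistance is R_top‖R_bot = 173.4 Ω.
Fractional drop under load = R_th/(R_th + R_L) = 173.4 / (173.4 + 690) = 0.2008.
So the output falls by 20.1 %.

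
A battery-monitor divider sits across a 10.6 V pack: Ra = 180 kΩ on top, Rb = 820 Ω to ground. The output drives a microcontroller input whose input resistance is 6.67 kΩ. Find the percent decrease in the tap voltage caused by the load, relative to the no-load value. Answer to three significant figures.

Unloaded V = 10.6 × 820/180800 = 0.048070 V.
Loaded: Rb‖R_L = 730.2 Ω, giving V = 10.6 × 730.2/180700 = 0.042829 V.
Drop = (0.048070 − 0.042829) / 0.048070 = 10.9 %.

10.9 %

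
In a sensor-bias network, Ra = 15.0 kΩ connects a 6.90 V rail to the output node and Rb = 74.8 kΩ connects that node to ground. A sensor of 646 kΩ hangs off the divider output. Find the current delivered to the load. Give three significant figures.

I_L ≈ 8.73 µA

Rb‖R_L = 67.04 kΩ; V_out = 6.90 × 67.04/82.04 = 5.638 V.
I_L = V_out / R_L = 5.638 / 646 kΩ = 8.73 µA.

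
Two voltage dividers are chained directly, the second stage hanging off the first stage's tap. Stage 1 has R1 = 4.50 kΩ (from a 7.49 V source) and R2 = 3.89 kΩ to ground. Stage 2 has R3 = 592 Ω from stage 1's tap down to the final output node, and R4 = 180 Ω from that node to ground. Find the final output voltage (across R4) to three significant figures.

V_out ≈ 0.219 V

Stage 2 presents R3+R4 = 772.0 Ω as a load on stage 1's tap.
Stage 1's lower leg becomes R2‖(R3+R4) = 644.2 Ω, so V_mid = 7.49 × 644.2/5144 = 0.9379 V.
Stage 2 is itself unloaded: V_out = V_mid × R4/(R3+R4) = 0.9379 × 180/772.0 = 0.219 V.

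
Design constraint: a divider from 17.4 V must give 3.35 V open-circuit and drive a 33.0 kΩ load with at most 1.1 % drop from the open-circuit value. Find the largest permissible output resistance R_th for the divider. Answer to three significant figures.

R_th ≤ 367 Ω

Loading drop = R_th/(R_th + R_L) ≤ 0.0110, so R_th ≤ R_L · ε/(1−ε) = 33.0 kΩ × 0.0110/0.9890 = 367 Ω.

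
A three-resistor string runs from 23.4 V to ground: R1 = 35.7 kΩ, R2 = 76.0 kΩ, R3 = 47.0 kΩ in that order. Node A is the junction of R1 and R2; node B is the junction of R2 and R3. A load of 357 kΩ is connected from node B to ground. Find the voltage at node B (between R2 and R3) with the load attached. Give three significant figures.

At node B, R3 is in parallel with the load: R3‖R_L = 41.53 kΩ.
Below node A the resistance is R2 + (R3‖R_L) = 117.5 kΩ, so V_A = 23.4 × 117.5/153.2 = 17.95 V.
Then V_B = V_A × (R3‖R_L)/(R2 + R3‖R_L) = 17.95 × 41.53/117.5 = 6.34 V.

V ≈ 6.34 V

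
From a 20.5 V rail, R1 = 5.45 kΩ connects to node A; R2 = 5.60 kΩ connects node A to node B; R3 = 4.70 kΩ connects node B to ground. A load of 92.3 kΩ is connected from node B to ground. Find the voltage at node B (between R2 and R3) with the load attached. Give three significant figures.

At node B, R3 is in parallel with the load: R3‖R_L = 4.472 kΩ.
Below node A the resistance is R2 + (R3‖R_L) = 10.07 kΩ, so V_A = 20.5 × 10.07/15.52 = 13.30 V.
Then V_B = V_A × (R3‖R_L)/(R2 + R3‖R_L) = 13.30 × 4.472/10.07 = 5.91 V.

V ≈ 5.91 V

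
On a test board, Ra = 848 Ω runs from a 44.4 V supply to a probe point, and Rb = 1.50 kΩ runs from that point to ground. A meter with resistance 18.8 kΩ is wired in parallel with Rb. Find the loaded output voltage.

The load sits in parallel with Rb: Rb‖R_L = (1500 × 18800) / (1500 + 18800) = 1389 Ω.
V_out = 44.4 × 1389 / (848 + 1389) = 44.4 × 1389/2237 = 27.6 V.
(Unloaded it would have been 28.4 V.)

V_out ≈ 27.6 V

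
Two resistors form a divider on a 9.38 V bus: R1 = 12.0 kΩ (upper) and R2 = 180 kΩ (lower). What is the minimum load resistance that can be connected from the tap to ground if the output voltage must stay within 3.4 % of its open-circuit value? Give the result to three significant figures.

Output resistance R_th = R1‖R2 = (12.0 × 180)/192.0 = 11.25 kΩ.
The fractional drop is R_th/(R_th + R_L); requiring this ≤ 0.0340 gives R_L ≥ R_th(1/0.0340 − 1) = 11.25 × 28.41 = 320 kΩ.

R_L(min) ≈ 320 kΩ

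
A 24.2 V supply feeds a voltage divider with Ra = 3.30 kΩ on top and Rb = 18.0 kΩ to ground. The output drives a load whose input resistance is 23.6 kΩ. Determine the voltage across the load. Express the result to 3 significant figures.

The load sits in parallel with Rb: Rb‖R_L = (18.0 × 23.6) / (18.0 + 23.6) = 10.21 kΩ.
V_out = 24.2 × 10.21 / (3.30 + 10.21) = 24.2 × 10.21/13.51 = 18.3 V.

V_out ≈ 18.3 V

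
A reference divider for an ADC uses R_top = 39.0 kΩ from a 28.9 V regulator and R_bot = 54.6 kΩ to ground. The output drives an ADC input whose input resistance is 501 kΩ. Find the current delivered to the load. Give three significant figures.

R_bot‖R_L = 49.23 kΩ; V_out = 28.9 × 49.23/88.23 = 16.13 V.
I_L = V_out / R_L = 16.13 / 501 kΩ = 0.0322 mA.

I_L ≈ 0.0322 mA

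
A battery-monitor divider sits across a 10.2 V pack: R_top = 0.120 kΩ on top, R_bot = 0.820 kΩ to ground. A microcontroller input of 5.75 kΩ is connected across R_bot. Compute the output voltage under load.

V_out ≈ 8.74 V

The load sits in parallel with R_bot: R_bot‖R_L = (820 × 5750) / (820 + 5750) = 717.7 Ω.
V_out = 10.2 × 717.7 / (120 + 717.7) = 10.2 × 717.7/837.7 = 8.74 V.
(Unloaded it would have been 8.90 V.)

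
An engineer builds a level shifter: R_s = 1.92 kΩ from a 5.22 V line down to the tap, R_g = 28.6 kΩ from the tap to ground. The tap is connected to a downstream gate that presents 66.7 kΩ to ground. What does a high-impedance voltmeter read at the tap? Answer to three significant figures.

The load sits in parallel with R_g: R_g‖R_L = (28.6 × 66.7) / (28.6 + 66.7) = 20.02 kΩ.
V_out = 5.22 × 20.02 / (1.92 + 20.02) = 5.22 × 20.02/21.94 = 4.76 V.

V_out ≈ 4.76 V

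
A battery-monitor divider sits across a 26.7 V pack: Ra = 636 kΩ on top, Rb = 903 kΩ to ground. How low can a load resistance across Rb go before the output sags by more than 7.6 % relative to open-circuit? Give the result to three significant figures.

Output resistance R_th = Ra‖Rb = (636 × 903)/1539 = 373.2 kΩ.
The fractional drop is R_th/(R_th + R_L); requiring this ≤ 0.0760 gives R_L ≥ R_th(1/0.0760 − 1) = 373.2 × 12.16 = 4.54 MΩ.

R_L(min) ≈ 4.54 MΩ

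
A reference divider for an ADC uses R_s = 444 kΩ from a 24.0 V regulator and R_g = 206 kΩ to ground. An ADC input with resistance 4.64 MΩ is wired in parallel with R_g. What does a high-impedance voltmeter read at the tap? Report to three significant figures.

The load sits in parallel with R_g: R_g‖R_L = (206 × 4640) / (206 + 4640) = 197.2 kΩ.
V_out = 24.0 × 197.2 / (444 + 197.2) = 24.0 × 197.2/641.2 = 7.38 V.

V_out ≈ 7.38 V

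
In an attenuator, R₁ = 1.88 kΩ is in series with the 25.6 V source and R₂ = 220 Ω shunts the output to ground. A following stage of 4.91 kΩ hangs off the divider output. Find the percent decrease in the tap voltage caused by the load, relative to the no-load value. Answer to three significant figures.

3.86 %

The divider's output (Thévenin) resistance is R₁‖R₂ = 197.0 Ω.
Fractional drop under load = R_th/(R_th + R_L) = 197.0 / (197.0 + 4910) = 0.03857.
So the output falls by 3.86 %.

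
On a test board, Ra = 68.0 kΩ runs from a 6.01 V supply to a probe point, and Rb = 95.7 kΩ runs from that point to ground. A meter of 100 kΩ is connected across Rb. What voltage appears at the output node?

The load sits in parallel with Rb: Rb‖R_L = (95.7 × 100) / (95.7 + 100) = 48.90 kΩ.
V_out = 6.01 × 48.90 / (68.0 + 48.90) = 6.01 × 48.90/116.9 = 2.51 V.

V_out ≈ 2.51 V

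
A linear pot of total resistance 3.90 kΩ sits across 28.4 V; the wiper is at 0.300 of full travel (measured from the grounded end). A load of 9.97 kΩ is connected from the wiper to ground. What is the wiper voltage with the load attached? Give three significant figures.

The wiper splits the pot into (1−α)R = 2.730 kΩ above and αR = 1.170 kΩ below.
Lower section ‖ load = 1.047 kΩ.
V_wiper = 28.4 × 1.047/(2.730 + 1.047) = 7.87 V.

V ≈ 7.87 V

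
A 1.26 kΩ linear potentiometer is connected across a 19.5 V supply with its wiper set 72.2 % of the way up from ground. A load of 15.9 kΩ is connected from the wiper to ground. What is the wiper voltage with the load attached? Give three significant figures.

The wiper splits the pot into (1−α)R = 350.3 Ω above and αR = 909.7 Ω below.
Lower section ‖ load = 860.5 Ω.
V_wiper = 19.5 × 860.5/(350.3 + 860.5) = 13.9 V.

V ≈ 13.9 V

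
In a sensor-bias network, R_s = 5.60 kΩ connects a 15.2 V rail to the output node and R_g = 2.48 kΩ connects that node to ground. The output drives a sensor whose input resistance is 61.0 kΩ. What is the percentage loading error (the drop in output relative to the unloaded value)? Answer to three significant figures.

2.74 %

The divider's output (Thévenin) resistance is R_s‖R_g = 1.719 kΩ.
Fractional drop under load = R_th/(R_th + R_L) = 1.719 / (1.719 + 61.0) = 0.02741.
So the output falls by 2.74 %.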